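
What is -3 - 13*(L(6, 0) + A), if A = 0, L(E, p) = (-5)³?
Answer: 1622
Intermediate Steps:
L(E, p) = -125
-3 - 13*(L(6, 0) + A) = -3 - 13*(-125 + 0) = -3 - 13*(-125) = -3 + 1625 = 1622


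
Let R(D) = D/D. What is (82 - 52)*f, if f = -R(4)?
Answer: -30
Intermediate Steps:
R(D) = 1
f = -1 (f = -1*1 = -1)
(82 - 52)*f = (82 - 52)*(-1) = 30*(-1) = -30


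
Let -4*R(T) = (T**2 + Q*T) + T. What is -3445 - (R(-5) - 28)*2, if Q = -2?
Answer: -3374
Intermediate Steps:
R(T) = -T**2/4 + T/4 (R(T) = -((T**2 - 2*T) + T)/4 = -(T**2 - T)/4 = -T**2/4 + T/4)
-3445 - (R(-5) - 28)*2 = -3445 - ((1/4)*(-5)*(1 - 1*(-5)) - 28)*2 = -3445 - ((1/4)*(-5)*(1 + 5) - 28)*2 = -3445 - ((1/4)*(-5)*6 - 28)*2 = -3445 - (-15/2 - 28)*2 = -3445 - (-71)*2/2 = -3445 - 1*(-71) = -3445 + 71 = -3374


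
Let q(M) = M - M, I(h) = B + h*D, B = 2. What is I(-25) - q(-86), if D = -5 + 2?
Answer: 77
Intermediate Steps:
D = -3
I(h) = 2 - 3*h (I(h) = 2 + h*(-3) = 2 - 3*h)
q(M) = 0
I(-25) - q(-86) = (2 - 3*(-25)) - 1*0 = (2 + 75) + 0 = 77 + 0 = 77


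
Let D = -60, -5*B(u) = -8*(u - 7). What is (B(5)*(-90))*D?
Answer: -17280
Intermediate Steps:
B(u) = -56/5 + 8*u/5 (B(u) = -(-8)*(u - 7)/5 = -(-8)*(-7 + u)/5 = -(56 - 8*u)/5 = -56/5 + 8*u/5)
(B(5)*(-90))*D = ((-56/5 + (8/5)*5)*(-90))*(-60) = ((-56/5 + 8)*(-90))*(-60) = -16/5*(-90)*(-60) = 288*(-60) = -17280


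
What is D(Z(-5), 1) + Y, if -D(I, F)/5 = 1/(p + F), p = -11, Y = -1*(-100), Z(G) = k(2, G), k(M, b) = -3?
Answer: 201/2 ≈ 100.50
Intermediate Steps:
Z(G) = -3
Y = 100
D(I, F) = -5/(-11 + F)
D(Z(-5), 1) + Y = -5/(-11 + 1) + 100 = -5/(-10) + 100 = -5*(-1/10) + 100 = 1/2 + 100 = 201/2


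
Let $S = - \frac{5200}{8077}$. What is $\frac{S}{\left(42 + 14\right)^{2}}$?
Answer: $- \frac{325}{1583092} \approx -0.00020529$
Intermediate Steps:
$S = - \frac{5200}{8077}$ ($S = \left(-5200\right) \frac{1}{8077} = - \frac{5200}{8077} \approx -0.6438$)
$\frac{S}{\left(42 + 14\right)^{2}} = - \frac{5200}{8077 \left(42 + 14\right)^{2}} = - \frac{5200}{8077 \cdot 56^{2}} = - \frac{5200}{8077 \cdot 3136} = \left(- \frac{5200}{8077}\right) \frac{1}{3136} = - \frac{325}{1583092}$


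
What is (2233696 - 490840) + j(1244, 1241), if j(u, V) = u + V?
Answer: 1745341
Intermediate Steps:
j(u, V) = V + u
(2233696 - 490840) + j(1244, 1241) = (2233696 - 490840) + (1241 + 1244) = 1742856 + 2485 = 1745341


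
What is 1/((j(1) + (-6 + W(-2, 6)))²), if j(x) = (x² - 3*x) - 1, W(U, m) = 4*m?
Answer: 1/225 ≈ 0.0044444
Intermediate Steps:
j(x) = -1 + x² - 3*x
1/((j(1) + (-6 + W(-2, 6)))²) = 1/(((-1 + 1² - 3*1) + (-6 + 4*6))²) = 1/(((-1 + 1 - 3) + (-6 + 24))²) = 1/((-3 + 18)²) = 1/(15²) = 1/225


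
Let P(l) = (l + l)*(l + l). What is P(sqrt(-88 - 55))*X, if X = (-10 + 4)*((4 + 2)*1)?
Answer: 20592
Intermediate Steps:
X = -36 ≈ -36.000
P(l) = 4*l**2 (P(l) = (2*l)*(2*l) = 4*l**2)
P(sqrt(-88 - 55))*X = (4*(sqrt(-88 - 55))**2)*(-36) = (4*(sqrt(-143))**2)*(-36) = (4*(I*sqrt(143))**2)*(-36) = (4*(-143))*(-36) = -572*(-36) = 20592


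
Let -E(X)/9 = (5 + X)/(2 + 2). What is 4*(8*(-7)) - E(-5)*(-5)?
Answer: -224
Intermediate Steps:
E(X) = -45/4 - 9*X/4 (E(X) = -9*(5 + X)/(2 + 2) = -9*(5 + X)/4 = -9*(5/4 + X/4) = -45/4 - 9*X/4)
4*(8*(-7)) - E(-5)*(-5) = 4*(8*(-7)) - (-45/4 - 9/4*(-5))*(-5) = 4*(-56) - (-45/4 + 45/4)*(-5) = -224 - 1*0*(-5) = -224 + 0*(-5) = -224 + 0 = -224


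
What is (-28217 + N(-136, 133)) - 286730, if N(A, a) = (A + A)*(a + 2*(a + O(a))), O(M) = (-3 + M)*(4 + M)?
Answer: -10112115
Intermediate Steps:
N(A, a) = 2*A*(-24 + 2*a**2 + 5*a) (N(A, a) = (A + A)*(a + 2*(a + (-12 + a + a**2))) = (2*A)*(a + 2*(-12 + a**2 + 2*a)) = (2*A)*(a + (-24 + 2*a**2 + 4*a)) = (2*A)*(-24 + 2*a**2 + 5*a) = 2*A*(-24 + 2*a**2 + 5*a))
(-28217 + N(-136, 133)) - 286730 = (-28217 + 2*(-136)*(-24 + 2*133**2 + 5*133)) - 286730 = (-28217 + 2*(-136)*(-24 + 2*17689 + 665)) - 286730 = (-28217 + 2*(-136)*(-24 + 35378 + 665)) - 286730 = (-28217 + 2*(-136)*36019) - 286730 = (-28217 - 9797168) - 286730 = -9825385 - 286730 = -10112115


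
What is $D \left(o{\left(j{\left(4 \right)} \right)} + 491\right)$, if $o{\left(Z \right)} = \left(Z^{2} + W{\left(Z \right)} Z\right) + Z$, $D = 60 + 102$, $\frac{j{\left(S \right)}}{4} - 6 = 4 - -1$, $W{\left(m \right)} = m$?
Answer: $713934$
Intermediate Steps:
$j{\left(S \right)} = 44$ ($j{\left(S \right)} = 24 + 4 \left(4 - -1\right) = 24 + 4 \left(4 + 1\right) = 24 + 4 \cdot 5 = 24 + 20 = 44$)
$D = 162$
$o{\left(Z \right)} = Z + 2 Z^{2}$ ($o{\left(Z \right)} = \left(Z^{2} + Z Z\right) + Z = \left(Z^{2} + Z^{2}\right) + Z = 2 Z^{2} + Z = Z + 2 Z^{2}$)
$D \left(o{\left(j{\left(4 \right)} \right)} + 491\right) = 162 \left(44 \left(1 + 2 \cdot 44\right) + 491\right) = 162 \left(44 \left(1 + 88\right) + 491\right) = 162 \left(44 \cdot 89 + 491\right) = 162 \left(3916 + 491\right) = 162 \cdot 4407 = 713934$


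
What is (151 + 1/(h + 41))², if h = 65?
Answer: 256224049/11236 ≈ 22804.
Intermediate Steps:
(151 + 1/(h + 41))² = (151 + 1/(65 + 41))² = (151 + 1/106)² = (16007/106)² = 256224049/11236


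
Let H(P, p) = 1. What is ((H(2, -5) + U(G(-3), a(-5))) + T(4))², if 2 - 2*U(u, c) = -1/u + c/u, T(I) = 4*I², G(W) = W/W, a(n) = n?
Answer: 4761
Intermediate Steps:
G(W) = 1
U(u, c) = 1 + 1/(2*u) - c/(2*u) (U(u, c) = 1 - (-1/u + c/u)/2 = 1 + (1/(2*u) - c/(2*u)) = 1 + 1/(2*u) - c/(2*u))
((H(2, -5) + U(G(-3), a(-5))) + T(4))² = ((1 + (½)*(1 - 1*(-5) + 2*1)/1) + 4*4²)² = ((1 + (½)*1*(1 + 5 + 2)) + 4*16)² = ((1 + (½)*1*8) + 64)² = ((1 + 4) + 64)² = (5 + 64)² = 69² = 4761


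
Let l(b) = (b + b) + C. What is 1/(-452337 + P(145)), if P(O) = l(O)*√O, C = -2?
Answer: -150779/68198911563 - 32*√145/22732970521 ≈ -2.2278e-6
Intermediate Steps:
l(b) = -2 + 2*b (l(b) = (b + b) - 2 = 2*b - 2 = -2 + 2*b)
P(O) = √O*(-2 + 2*O) (P(O) = (-2 + 2*O)*√O = √O*(-2 + 2*O))
1/(-452337 + P(145)) = 1/(-452337 + 2*√145*(-1 + 145)) = 1/(-452337 + 2*√145*144) = 1/(-452337 + 288*√145)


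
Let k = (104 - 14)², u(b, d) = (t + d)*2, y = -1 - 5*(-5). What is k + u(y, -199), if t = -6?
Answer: 7690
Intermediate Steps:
y = 24 (y = -1 + 25 = 24)
u(b, d) = -12 + 2*d (u(b, d) = (-6 + d)*2 = -12 + 2*d)
k = 8100 (k = 90² = 8100)
k + u(y, -199) = 8100 + (-12 + 2*(-199)) = 8100 + (-12 - 398) = 8100 - 410 = 7690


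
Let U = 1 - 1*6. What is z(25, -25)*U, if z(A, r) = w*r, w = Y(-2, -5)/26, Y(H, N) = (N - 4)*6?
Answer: -3375/13 ≈ -259.62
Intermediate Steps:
Y(H, N) = -24 + 6*N (Y(H, N) = (-4 + N)*6 = -24 + 6*N)
w = -27/13 (w = (-24 + 6*(-5))/26 = (-24 - 30)*(1/26) = -54*1/26 = -27/13 ≈ -2.0769)
U = -5 (U = 1 - 6 = -5)
z(A, r) = -27*r/13
z(25, -25)*U = -27/13*(-25)*(-5) = (675/13)*(-5) = -3375/13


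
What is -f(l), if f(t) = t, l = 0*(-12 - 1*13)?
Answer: 0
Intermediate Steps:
l = 0 (l = 0*(-12 - 13) = 0*(-25) = 0)
-f(l) = -1*0 = 0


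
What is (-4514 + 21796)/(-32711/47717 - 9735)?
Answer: -412322597/232278853 ≈ -1.7751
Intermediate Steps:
(-4514 + 21796)/(-32711/47717 - 9735) = 17282/(-32711*1/47717 - 9735) = 17282/(-32711/47717 - 9735) = 17282/(-464557706/47717) = 17282*(-47717/464557706) = -412322597/232278853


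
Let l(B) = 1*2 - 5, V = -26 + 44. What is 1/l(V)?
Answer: -⅓ ≈ -0.33333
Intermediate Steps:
V = 18
l(B) = -3 (l(B) = 2 - 5 = -3)
1/l(V) = 1/(-3) = -⅓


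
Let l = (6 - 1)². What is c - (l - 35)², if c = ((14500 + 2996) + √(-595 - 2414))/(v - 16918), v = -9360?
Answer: -1322648/13139 - I*√3009/26278 ≈ -100.67 - 0.0020875*I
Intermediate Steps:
l = 25 (l = 5² = 25)
c = -8748/13139 - I*√3009/26278 (c = ((14500 + 2996) + √(-595 - 2414))/(-9360 - 16918) = (17496 + √(-3009))/(-26278) = (17496 + I*√3009)*(-1/26278) = -8748/13139 - I*√3009/26278 ≈ -0.6658 - 0.0020875*I)
c - (l - 35)² = (-8748/13139 - I*√3009/26278) - (25 - 35)² = (-8748/13139 - I*√3009/26278) - 1*(-10)² = (-8748/13139 - I*√3009/26278) - 1*100 = (-8748/13139 - I*√3009/26278) - 100 = -1322648/13139 - I*√3009/26278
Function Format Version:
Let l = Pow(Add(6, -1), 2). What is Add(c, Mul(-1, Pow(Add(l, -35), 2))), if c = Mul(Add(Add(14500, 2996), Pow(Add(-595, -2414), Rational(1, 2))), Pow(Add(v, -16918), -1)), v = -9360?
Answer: Add(Rational(-1322648, 13139), Mul(Rational(-1, 26278), I, Pow(3009, Rational(1, 2)))) ≈ Add(-100.67, Mul(-0.0020875, I))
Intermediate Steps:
l = 25 (l = Pow(5, 2) = 25)
c = Add(Rational(-8748, 13139), Mul(Rational(-1, 26278), I, Pow(3009, Rational(1, 2)))) (c = Mul(Add(Add(14500, 2996), Pow(Add(-595, -2414), Rational(1, 2))), Pow(Add(-9360, -16918), -1)) = Mul(Add(17496, Pow(-3009, Rational(1, 2))), Pow(-26278, -1)) = Mul(Add(17496, Mul(I, Pow(3009, Rational(1, 2)))), Rational(-1, 26278)) = Add(Rational(-8748, 13139), Mul(Rational(-1, 26278), I, Pow(3009, Rational(1, 2)))) ≈ Add(-0.66580, Mul(-0.0020875, I)))
Add(c, Mul(-1, Pow(Add(l, -35), 2))) = Add(Add(Rational(-8748, 13139), Mul(Rational(-1, 26278), I, Pow(3009, Rational(1, 2)))), Mul(-1, Pow(Add(25, -35), 2))) = Add(Add(Rational(-8748, 13139), Mul(Rational(-1, 26278), I, Pow(3009, Rational(1, 2)))), Mul(-1, Pow(-10, 2))) = Add(Add(Rational(-8748, 13139), Mul(Rational(-1, 26278), I, Pow(3009, Rational(1, 2)))), Mul(-1, 100)) = Add(Add(Rational(-8748, 13139), Mul(Rational(-1, 26278), I, Pow(3009, Rational(1, 2)))), -100) = Add(Rational(-1322648, 13139), Mul(Rational(-1, 26278), I, Pow(3009, Rational(1, 2))))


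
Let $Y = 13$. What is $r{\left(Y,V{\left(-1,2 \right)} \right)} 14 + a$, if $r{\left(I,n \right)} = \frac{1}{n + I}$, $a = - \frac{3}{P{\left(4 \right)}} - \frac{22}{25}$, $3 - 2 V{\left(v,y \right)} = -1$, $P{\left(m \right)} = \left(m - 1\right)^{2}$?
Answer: $- \frac{7}{25} \approx -0.28$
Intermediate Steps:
$P{\left(m \right)} = \left(-1 + m\right)^{2}$
$V{\left(v,y \right)} = 2$ ($V{\left(v,y \right)} = \frac{3}{2} - - \frac{1}{2} = \frac{3}{2} + \frac{1}{2} = 2$)
$a = - \frac{91}{75}$ ($a = - \frac{3}{\left(-1 + 4\right)^{2}} - \frac{22}{25} = - \frac{3}{3^{2}} - \frac{22}{25} = - \frac{3}{9} - \frac{22}{25} = \left(-3\right) \frac{1}{9} - \frac{22}{25} = - \frac{1}{3} - \frac{22}{25} = - \frac{91}{75} \approx -1.2133$)
$r{\left(I,n \right)} = \frac{1}{I + n}$
$r{\left(Y,V{\left(-1,2 \right)} \right)} 14 + a = \frac{1}{13 + 2} \cdot 14 - \frac{91}{75} = \frac{1}{15} \cdot 14 - \frac{91}{75} = \frac{14}{15} - \frac{91}{75} = - \frac{7}{25}$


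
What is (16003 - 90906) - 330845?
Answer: -405748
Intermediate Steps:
(16003 - 90906) - 330845 = -74903 - 330845 = -405748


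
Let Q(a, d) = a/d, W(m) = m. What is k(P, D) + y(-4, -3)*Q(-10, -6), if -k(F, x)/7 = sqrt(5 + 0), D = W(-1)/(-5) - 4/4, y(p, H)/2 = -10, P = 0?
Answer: -100/3 - 7*sqrt(5) ≈ -48.986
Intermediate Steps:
y(p, H) = -20 (y(p, H) = 2*(-10) = -20)
D = -4/5 (D = -1/(-5) - 4/4 = -1*(-1/5) - 4*1/4 = 1/5 - 1 = -4/5 ≈ -0.80000)
k(F, x) = -7*sqrt(5) (k(F, x) = -7*sqrt(5 + 0) = -7*sqrt(5))
k(P, D) + y(-4, -3)*Q(-10, -6) = -7*sqrt(5) - (-200)/(-6) = -7*sqrt(5) - (-200)*(-1)/6 = -7*sqrt(5) - 20*5/3 = -7*sqrt(5) - 100/3 = -100/3 - 7*sqrt(5)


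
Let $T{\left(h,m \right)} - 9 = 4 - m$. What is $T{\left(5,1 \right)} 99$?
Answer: $1188$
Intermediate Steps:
$T{\left(h,m \right)} = 13 - m$ ($T{\left(h,m \right)} = 9 - \left(-4 + m\right) = 13 - m$)
$T{\left(5,1 \right)} 99 = \left(13 - 1\right) 99 = 12 \cdot 99 = 1188$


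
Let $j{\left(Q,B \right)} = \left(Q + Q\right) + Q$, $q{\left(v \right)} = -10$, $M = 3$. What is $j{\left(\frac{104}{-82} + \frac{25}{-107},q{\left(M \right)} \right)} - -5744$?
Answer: $\frac{25179161}{4387} \approx 5739.5$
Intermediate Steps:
$j{\left(Q,B \right)} = 3 Q$ ($j{\left(Q,B \right)} = 2 Q + Q = 3 Q$)
$j{\left(\frac{104}{-82} + \frac{25}{-107},q{\left(M \right)} \right)} - -5744 = 3 \left(\frac{104}{-82} + \frac{25}{-107}\right) - -5744 = 3 \left(104 \left(- \frac{1}{82}\right) + 25 \left(- \frac{1}{107}\right)\right) + 5744 = 3 \left(- \frac{52}{41} - \frac{25}{107}\right) + 5744 = 3 \left(- \frac{6589}{4387}\right) + 5744 = - \frac{19767}{4387} + 5744 = \frac{25179161}{4387}$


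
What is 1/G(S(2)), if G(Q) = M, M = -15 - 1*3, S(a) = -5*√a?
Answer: -1/18 ≈ -0.055556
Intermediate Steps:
M = -18 (M = -15 - 3 = -18)
G(Q) = -18
1/G(S(2)) = 1/(-18) = -1/18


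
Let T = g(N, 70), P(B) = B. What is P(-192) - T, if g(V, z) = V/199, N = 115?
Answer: -38323/199 ≈ -192.58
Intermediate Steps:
g(V, z) = V/199 (g(V, z) = V*(1/199) = V/199)
T = 115/199 (T = (1/199)*115 = 115/199 ≈ 0.57789)
P(-192) - T = -192 - 1*115/199 = -192 - 115/199 = -38323/199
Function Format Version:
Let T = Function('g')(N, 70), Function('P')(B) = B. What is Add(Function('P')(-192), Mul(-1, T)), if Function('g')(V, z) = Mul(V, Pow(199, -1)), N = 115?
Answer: Rational(-38323, 199) ≈ -192.58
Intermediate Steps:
Function('g')(V, z) = Mul(Rational(1, 199), V) (Function('g')(V, z) = Mul(V, Rational(1, 199)) = Mul(Rational(1, 199), V))
T = Rational(115, 199) (T = Mul(Rational(1, 199), 115) = Rational(115, 199) ≈ 0.57789)
Add(Function('P')(-192), Mul(-1, T)) = Add(-192, Mul(-1, Rational(115, 199))) = Add(-192, Rational(-115, 199)) = Rational(-38323, 199)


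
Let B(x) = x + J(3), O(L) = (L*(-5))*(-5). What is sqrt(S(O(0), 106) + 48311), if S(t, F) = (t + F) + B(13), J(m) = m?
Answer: sqrt(48433) ≈ 220.07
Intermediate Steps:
O(L) = 25*L (O(L) = -5*L*(-5) = 25*L)
B(x) = 3 + x (B(x) = x + 3 = 3 + x)
S(t, F) = 16 + F + t (S(t, F) = (t + F) + (3 + 13) = (F + t) + 16 = 16 + F + t)
sqrt(S(O(0), 106) + 48311) = sqrt((16 + 106 + 25*0) + 48311) = sqrt((16 + 106 + 0) + 48311) = sqrt(122 + 48311) = sqrt(48433)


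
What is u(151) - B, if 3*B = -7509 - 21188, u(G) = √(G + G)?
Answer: 28697/3 + √302 ≈ 9583.0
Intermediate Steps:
u(G) = √2*√G (u(G) = √(2*G) = √2*√G)
B = -28697/3 (B = (-7509 - 21188)/3 = (⅓)*(-28697) = -28697/3 ≈ -9565.7)
u(151) - B = √2*√151 - 1*(-28697/3) = √302 + 28697/3 = 28697/3 + √302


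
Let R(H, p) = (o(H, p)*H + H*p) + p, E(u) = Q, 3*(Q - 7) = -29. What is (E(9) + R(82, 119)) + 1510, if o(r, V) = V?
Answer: 63427/3 ≈ 21142.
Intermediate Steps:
Q = -8/3 (Q = 7 + (1/3)*(-29) = 7 - 29/3 = -8/3 ≈ -2.6667)
E(u) = -8/3
R(H, p) = p + 2*H*p (R(H, p) = (p*H + H*p) + p = (H*p + H*p) + p = 2*H*p + p = p + 2*H*p)
(E(9) + R(82, 119)) + 1510 = (-8/3 + 119*(1 + 2*82)) + 1510 = (-8/3 + 119*(1 + 164)) + 1510 = (-8/3 + 119*165) + 1510 = (-8/3 + 19635) + 1510 = 58897/3 + 1510 = 63427/3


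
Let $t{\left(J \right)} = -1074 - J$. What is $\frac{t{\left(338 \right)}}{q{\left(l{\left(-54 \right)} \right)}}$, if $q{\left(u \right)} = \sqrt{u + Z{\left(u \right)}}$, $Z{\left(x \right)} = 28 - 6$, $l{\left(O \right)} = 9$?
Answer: $- \frac{1412 \sqrt{31}}{31} \approx -253.6$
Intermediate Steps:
$Z{\left(x \right)} = 22$
$q{\left(u \right)} = \sqrt{22 + u}$ ($q{\left(u \right)} = \sqrt{u + 22} = \sqrt{22 + u}$)
$\frac{t{\left(338 \right)}}{q{\left(l{\left(-54 \right)} \right)}} = \frac{-1074 - 338}{\sqrt{22 + 9}} = \frac{-1074 - 338}{\sqrt{31}} = - 1412 \frac{\sqrt{31}}{31} = - \frac{1412 \sqrt{31}}{31}$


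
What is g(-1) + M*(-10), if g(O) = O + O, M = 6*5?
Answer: -302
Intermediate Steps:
M = 30
g(O) = 2*O
g(-1) + M*(-10) = 2*(-1) + 30*(-10) = -2 - 300 = -302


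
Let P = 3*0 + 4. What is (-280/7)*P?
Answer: -160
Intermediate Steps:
P = 4 (P = 0 + 4 = 4)
(-280/7)*P = -280/7*4 = -20*2*4 = -40*4 = -160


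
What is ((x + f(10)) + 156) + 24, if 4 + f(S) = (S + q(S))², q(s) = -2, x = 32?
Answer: 272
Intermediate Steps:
f(S) = -4 + (-2 + S)² (f(S) = -4 + (S - 2)² = -4 + (-2 + S)²)
((x + f(10)) + 156) + 24 = ((32 + 10*(-4 + 10)) + 156) + 24 = ((32 + 10*6) + 156) + 24 = ((32 + 60) + 156) + 24 = (92 + 156) + 24 = 248 + 24 = 272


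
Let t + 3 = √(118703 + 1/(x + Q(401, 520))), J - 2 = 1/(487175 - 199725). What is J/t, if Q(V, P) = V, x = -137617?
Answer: 39442807808/780269414386225 + 9198416*√2182585413498/2340808243158675 ≈ 0.0058560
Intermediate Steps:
J = 574901/287450 (J = 2 + 1/(487175 - 199725) = 2 + 1/287450 = 574901/287450 ≈ 2.0000)
t = -3 + √2182585413498/4288 (t = -3 + √(118703 + 1/(-137617 + 401)) = -3 + √(118703 + 1/(-137216)) = -3 + √(118703 - 1/137216) = -3 + √(16287950847/137216) = -3 + √2182585413498/4288 ≈ 341.53)
J/t = 574901/(287450*(-3 + √2182585413498/4288))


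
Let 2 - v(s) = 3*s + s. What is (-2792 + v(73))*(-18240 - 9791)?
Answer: 86391542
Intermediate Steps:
v(s) = 2 - 4*s (v(s) = 2 - (3*s + s) = 2 - 4*s)
(-2792 + v(73))*(-18240 - 9791) = (-2792 + (2 - 4*73))*(-18240 - 9791) = (-2792 + (2 - 292))*(-28031) = (-2792 - 290)*(-28031) = -3082*(-28031) = 86391542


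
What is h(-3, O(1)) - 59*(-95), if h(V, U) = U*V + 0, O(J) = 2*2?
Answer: 5593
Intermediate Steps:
O(J) = 4
h(V, U) = U*V
h(-3, O(1)) - 59*(-95) = 4*(-3) - 59*(-95) = -12 + 5605 = 5593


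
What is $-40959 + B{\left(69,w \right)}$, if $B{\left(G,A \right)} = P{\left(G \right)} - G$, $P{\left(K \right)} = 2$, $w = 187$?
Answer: $-41026$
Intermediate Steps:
$B{\left(G,A \right)} = 2 - G$
$-40959 + B{\left(69,w \right)} = -40959 + \left(2 - 69\right) = -40959 - 67 = -41026$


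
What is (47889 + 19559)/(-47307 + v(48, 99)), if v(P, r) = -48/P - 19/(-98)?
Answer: -6609904/4636165 ≈ -1.4257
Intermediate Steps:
v(P, r) = 19/98 - 48/P (v(P, r) = -48/P - 19*(-1/98) = -48/P + 19/98 = 19/98 - 48/P)
(47889 + 19559)/(-47307 + v(48, 99)) = (47889 + 19559)/(-47307 + (19/98 - 48/48)) = 67448/(-47307 + (19/98 - 48*1/48)) = 67448/(-47307 + (19/98 - 1)) = 67448/(-47307 - 79/98) = 67448/(-4636165/98) = 67448*(-98/4636165) = -6609904/4636165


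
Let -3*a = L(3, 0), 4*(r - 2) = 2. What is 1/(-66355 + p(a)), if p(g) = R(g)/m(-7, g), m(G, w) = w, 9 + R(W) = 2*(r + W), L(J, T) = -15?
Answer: -5/331769 ≈ -1.5071e-5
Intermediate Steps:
r = 5/2 (r = 2 + (¼)*2 = 2 + ½ = 5/2 ≈ 2.5000)
a = 5 (a = -⅓*(-15) = 5)
R(W) = -4 + 2*W (R(W) = -9 + 2*(5/2 + W) = -9 + (5 + 2*W) = -4 + 2*W)
p(g) = (-4 + 2*g)/g
1/(-66355 + p(a)) = 1/(-66355 + (2 - 4/5)) = 1/(-66355 + (2 - 4*⅕)) = 1/(-66355 + (2 - ⅘)) = 1/(-66355 + 6/5) = 1/(-331769/5) = -5/331769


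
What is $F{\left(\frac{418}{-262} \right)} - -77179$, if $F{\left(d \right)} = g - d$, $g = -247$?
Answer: $\frac{10078301}{131} \approx 76934.0$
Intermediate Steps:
$F{\left(d \right)} = -247 - d$
$F{\left(\frac{418}{-262} \right)} - -77179 = \left(-247 - \frac{418}{-262}\right) - -77179 = \left(-247 - 418 \left(- \frac{1}{262}\right)\right) + 77179 = \left(-247 - - \frac{209}{131}\right) + 77179 = \left(-247 + \frac{209}{131}\right) + 77179 = - \frac{32148}{131} + 77179 = \frac{10078301}{131}$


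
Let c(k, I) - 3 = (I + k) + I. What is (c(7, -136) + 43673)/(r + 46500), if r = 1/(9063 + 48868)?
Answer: 2514842641/2693791501 ≈ 0.93357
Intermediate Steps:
c(k, I) = 3 + k + 2*I (c(k, I) = 3 + ((I + k) + I) = 3 + (k + 2*I) = 3 + k + 2*I)
r = 1/57931 ≈ 1.7262e-5
(c(7, -136) + 43673)/(r + 46500) = ((3 + 7 + 2*(-136)) + 43673)/(1/57931 + 46500) = ((3 + 7 - 272) + 43673)/(2693791501/57931) = (-262 + 43673)*(57931/2693791501) = 43411*(57931/2693791501) = 2514842641/2693791501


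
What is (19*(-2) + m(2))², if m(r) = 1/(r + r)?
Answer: 22801/16 ≈ 1425.1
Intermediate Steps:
m(r) = 1/(2*r)
(19*(-2) + m(2))² = (19*(-2) + (½)/2)² = (-38 + (½)*(½))² = (-38 + ¼)² = (-151/4)² = 22801/16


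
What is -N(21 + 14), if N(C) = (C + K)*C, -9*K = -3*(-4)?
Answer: -3535/3 ≈ -1178.3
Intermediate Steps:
K = -4/3 (K = -(-1)*(-4)/3 = -1/9*12 = -4/3 ≈ -1.3333)
N(C) = C*(-4/3 + C) (N(C) = (C - 4/3)*C = (-4/3 + C)*C = C*(-4/3 + C))
-N(21 + 14) = -(21 + 14)*(-4 + 3*(21 + 14))/3 = -35*(-4 + 3*35)/3 = -35*(-4 + 105)/3 = -35*101/3 = -1*3535/3 = -3535/3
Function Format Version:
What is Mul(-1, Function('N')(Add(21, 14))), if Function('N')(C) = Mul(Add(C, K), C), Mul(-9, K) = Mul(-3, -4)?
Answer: Rational(-3535, 3) ≈ -1178.3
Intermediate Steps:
K = Rational(-4, 3) (K = Mul(Rational(-1, 9), Mul(-3, -4)) = Mul(Rational(-1, 9), 12) = Rational(-4, 3) ≈ -1.3333)
Function('N')(C) = Mul(C, Add(Rational(-4, 3), C)) (Function('N')(C) = Mul(Add(C, Rational(-4, 3)), C) = Mul(Add(Rational(-4, 3), C), C) = Mul(C, Add(Rational(-4, 3), C)))
Mul(-1, Function('N')(Add(21, 14))) = Mul(-1, Mul(Rational(1, 3), Add(21, 14), Add(-4, Mul(3, Add(21, 14))))) = Mul(-1, Mul(Rational(1, 3), 35, Add(-4, Mul(3, 35)))) = Mul(-1, Mul(Rational(1, 3), 35, Add(-4, 105))) = Mul(-1, Mul(Rational(1, 3), 35, 101)) = Mul(-1, Rational(3535, 3)) = Rational(-3535, 3)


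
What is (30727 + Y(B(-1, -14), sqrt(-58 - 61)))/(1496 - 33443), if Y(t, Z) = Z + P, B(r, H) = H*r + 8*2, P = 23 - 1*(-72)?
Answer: -10274/10649 - I*sqrt(119)/31947 ≈ -0.96479 - 0.00034146*I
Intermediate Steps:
P = 95 (P = 23 + 72 = 95)
B(r, H) = 16 + H*r (B(r, H) = H*r + 16 = 16 + H*r)
Y(t, Z) = 95 + Z (Y(t, Z) = Z + 95 = 95 + Z)
(30727 + Y(B(-1, -14), sqrt(-58 - 61)))/(1496 - 33443) = (30727 + (95 + sqrt(-58 - 61)))/(1496 - 33443) = (30727 + (95 + sqrt(-119)))/(-31947) = (30727 + (95 + I*sqrt(119)))*(-1/31947) = (30822 + I*sqrt(119))*(-1/31947) = -10274/10649 - I*sqrt(119)/31947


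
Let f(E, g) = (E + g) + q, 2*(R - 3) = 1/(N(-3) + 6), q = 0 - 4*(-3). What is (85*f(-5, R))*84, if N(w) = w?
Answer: 72590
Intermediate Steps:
q = 12 (q = 0 + 12 = 12)
R = 19/6 (R = 3 + 1/(2*(-3 + 6)) = 3 + (½)/3 = 3 + (½)*(⅓) = 3 + ⅙ = 19/6 ≈ 3.1667)
f(E, g) = 12 + E + g (f(E, g) = (E + g) + 12 = 12 + E + g)
(85*f(-5, R))*84 = (85*(12 - 5 + 19/6))*84 = (85*(61/6))*84 = (5185/6)*84 = 72590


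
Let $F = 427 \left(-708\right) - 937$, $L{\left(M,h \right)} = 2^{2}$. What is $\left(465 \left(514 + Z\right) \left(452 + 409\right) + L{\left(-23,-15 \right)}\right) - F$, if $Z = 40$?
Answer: $222105467$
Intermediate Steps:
$L{\left(M,h \right)} = 4$
$F = -303253$ ($F = -302316 - 937 = -303253$)
$\left(465 \left(514 + Z\right) \left(452 + 409\right) + L{\left(-23,-15 \right)}\right) - F = \left(465 \left(514 + 40\right) \left(452 + 409\right) + 4\right) - -303253 = \left(465 \cdot 554 \cdot 861 + 4\right) + 303253 = \left(465 \cdot 476994 + 4\right) + 303253 = \left(221802210 + 4\right) + 303253 = 221802214 + 303253 = 222105467$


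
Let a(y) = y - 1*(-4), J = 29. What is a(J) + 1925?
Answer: 1958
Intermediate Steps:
a(y) = 4 + y (a(y) = y + 4 = 4 + y)
a(J) + 1925 = (4 + 29) + 1925 = 33 + 1925 = 1958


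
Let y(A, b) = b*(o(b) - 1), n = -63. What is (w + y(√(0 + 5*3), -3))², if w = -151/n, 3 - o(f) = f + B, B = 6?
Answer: 115600/3969 ≈ 29.126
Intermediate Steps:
o(f) = -3 - f (o(f) = 3 - (f + 6) = 3 - (6 + f) = 3 + (-6 - f) = -3 - f)
y(A, b) = b*(-4 - b) (y(A, b) = b*((-3 - b) - 1) = b*(-4 - b))
w = 151/63 (w = -151/(-63) = -151*(-1/63) = 151/63 ≈ 2.3968)
(w + y(√(0 + 5*3), -3))² = (151/63 - 1*(-3)*(4 - 3))² = (151/63 - 1*(-3)*1)² = (151/63 + 3)² = (340/63)² = 115600/3969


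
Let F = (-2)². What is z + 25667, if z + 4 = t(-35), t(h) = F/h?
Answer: 898201/35 ≈ 25663.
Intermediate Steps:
F = 4
t(h) = 4/h
z = -144/35 (z = -4 + 4/(-35) = -4 + 4*(-1/35) = -4 - 4/35 = -144/35 ≈ -4.1143)
z + 25667 = -144/35 + 25667 = 898201/35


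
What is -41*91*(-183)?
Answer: 682773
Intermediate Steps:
-41*91*(-183) = -3731*(-183) = 682773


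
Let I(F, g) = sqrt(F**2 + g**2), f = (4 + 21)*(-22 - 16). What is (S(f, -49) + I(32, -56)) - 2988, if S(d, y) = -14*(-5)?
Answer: -2918 + 8*sqrt(65) ≈ -2853.5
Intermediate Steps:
f = -950 (f = 25*(-38) = -950)
S(d, y) = 70
(S(f, -49) + I(32, -56)) - 2988 = (70 + sqrt(32**2 + (-56)**2)) - 2988 = (70 + sqrt(1024 + 3136)) - 2988 = (70 + sqrt(4160)) - 2988 = (70 + 8*sqrt(65)) - 2988 = -2918 + 8*sqrt(65)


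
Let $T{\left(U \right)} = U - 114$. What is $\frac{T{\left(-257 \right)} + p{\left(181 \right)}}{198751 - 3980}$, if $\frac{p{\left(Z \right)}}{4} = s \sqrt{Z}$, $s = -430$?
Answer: $- \frac{371}{194771} - \frac{1720 \sqrt{181}}{194771} \approx -0.12071$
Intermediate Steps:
$p{\left(Z \right)} = - 1720 \sqrt{Z}$ ($p{\left(Z \right)} = 4 \left(- 430 \sqrt{Z}\right) = - 1720 \sqrt{Z}$)
$T{\left(U \right)} = -114 + U$
$\frac{T{\left(-257 \right)} + p{\left(181 \right)}}{198751 - 3980} = \frac{\left(-114 - 257\right) - 1720 \sqrt{181}}{198751 - 3980} = \frac{-371 - 1720 \sqrt{181}}{194771} = \left(-371 - 1720 \sqrt{181}\right) \frac{1}{194771} = - \frac{371}{194771} - \frac{1720 \sqrt{181}}{194771}$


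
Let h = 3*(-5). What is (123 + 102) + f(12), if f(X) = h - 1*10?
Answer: 200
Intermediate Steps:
h = -15
f(X) = -25 (f(X) = -15 - 1*10 = -15 - 10 = -25)
(123 + 102) + f(12) = (123 + 102) - 25 = 225 - 25 = 200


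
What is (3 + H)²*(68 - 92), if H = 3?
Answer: -864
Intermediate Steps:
(3 + H)²*(68 - 92) = (3 + 3)²*(68 - 92) = 6²*(-24) = 36*(-24) = -864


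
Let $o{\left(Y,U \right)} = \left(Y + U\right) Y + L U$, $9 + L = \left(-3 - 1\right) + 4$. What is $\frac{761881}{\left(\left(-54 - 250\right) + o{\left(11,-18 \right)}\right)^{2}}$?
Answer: $\frac{761881}{47961} \approx 15.885$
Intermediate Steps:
$L = -9$ ($L = -9 + \left(\left(-3 - 1\right) + 4\right) = -9 + \left(-4 + 4\right) = -9 + 0 = -9$)
$o{\left(Y,U \right)} = - 9 U + Y \left(U + Y\right)$ ($o{\left(Y,U \right)} = \left(Y + U\right) Y - 9 U = \left(U + Y\right) Y - 9 U = Y \left(U + Y\right) - 9 U = - 9 U + Y \left(U + Y\right)$)
$\frac{761881}{\left(\left(-54 - 250\right) + o{\left(11,-18 \right)}\right)^{2}} = \frac{761881}{\left(\left(-54 - 250\right) - \left(36 - 121\right)\right)^{2}} = \frac{761881}{\left(-304 + \left(121 + 162 - 198\right)\right)^{2}} = \frac{761881}{\left(-304 + 85\right)^{2}} = \frac{761881}{\left(-219\right)^{2}} = \frac{761881}{47961}$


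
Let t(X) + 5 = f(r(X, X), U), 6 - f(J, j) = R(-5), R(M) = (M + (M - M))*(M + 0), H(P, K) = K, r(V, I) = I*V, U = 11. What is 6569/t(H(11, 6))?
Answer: -6569/24 ≈ -273.71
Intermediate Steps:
R(M) = M**2 (R(M) = (M + 0)*M = M*M = M**2)
f(J, j) = -19 (f(J, j) = 6 - 1*(-5)**2 = 6 - 1*25 = 6 - 25 = -19)
t(X) = -24 (t(X) = -5 - 19 = -24)
6569/t(H(11, 6)) = 6569/(-24) = 6569*(-1/24) = -6569/24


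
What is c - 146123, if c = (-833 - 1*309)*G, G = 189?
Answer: -361961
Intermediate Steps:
c = -215838 (c = (-833 - 1*309)*189 = (-833 - 309)*189 = -1142*189 = -215838)
c - 146123 = -215838 - 146123 = -361961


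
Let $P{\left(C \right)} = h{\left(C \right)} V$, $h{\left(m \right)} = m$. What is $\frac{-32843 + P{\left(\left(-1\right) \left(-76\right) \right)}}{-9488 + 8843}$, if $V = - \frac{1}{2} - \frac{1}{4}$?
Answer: $\frac{6580}{129} \approx 51.008$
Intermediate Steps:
$V = - \frac{3}{4}$ ($V = \left(-1\right) \frac{1}{2} - \frac{1}{4} = - \frac{1}{2} - \frac{1}{4} = - \frac{3}{4} \approx -0.75$)
$P{\left(C \right)} = - \frac{3 C}{4}$ ($P{\left(C \right)} = C \left(- \frac{3}{4}\right) = - \frac{3 C}{4}$)
$\frac{-32843 + P{\left(\left(-1\right) \left(-76\right) \right)}}{-9488 + 8843} = \frac{-32843 - \frac{3 \left(\left(-1\right) \left(-76\right)\right)}{4}}{-9488 + 8843} = \frac{-32843 - 57}{-645} = \left(-32843 - 57\right) \left(- \frac{1}{645}\right) = \left(-32900\right) \left(- \frac{1}{645}\right) = \frac{6580}{129}$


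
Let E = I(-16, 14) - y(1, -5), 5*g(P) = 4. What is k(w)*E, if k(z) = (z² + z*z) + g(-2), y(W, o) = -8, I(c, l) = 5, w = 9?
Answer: 10582/5 ≈ 2116.4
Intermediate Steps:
g(P) = ⅘ (g(P) = (⅕)*4 = ⅘)
k(z) = ⅘ + 2*z² (k(z) = (z² + z*z) + ⅘ = (z² + z²) + ⅘ = 2*z² + ⅘ = ⅘ + 2*z²)
E = 13 (E = 5 - 1*(-8) = 5 + 8 = 13)
k(w)*E = (⅘ + 2*9²)*13 = (⅘ + 2*81)*13 = (⅘ + 162)*13 = (814/5)*13 = 10582/5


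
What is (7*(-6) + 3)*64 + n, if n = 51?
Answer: -2445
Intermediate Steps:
(7*(-6) + 3)*64 + n = (7*(-6) + 3)*64 + 51 = (-42 + 3)*64 + 51 = -39*64 + 51 = -2496 + 51 = -2445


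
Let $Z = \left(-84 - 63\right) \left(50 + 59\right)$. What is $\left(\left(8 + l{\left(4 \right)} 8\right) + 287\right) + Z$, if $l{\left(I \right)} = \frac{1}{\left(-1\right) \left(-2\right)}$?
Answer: $-15724$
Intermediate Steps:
$Z = -16023$ ($Z = \left(-147\right) 109 = -16023$)
$l{\left(I \right)} = \frac{1}{2}$
$\left(\left(8 + l{\left(4 \right)} 8\right) + 287\right) + Z = \left(\left(8 + \frac{1}{2} \cdot 8\right) + 287\right) - 16023 = \left(\left(8 + 4\right) + 287\right) - 16023 = \left(12 + 287\right) - 16023 = 299 - 16023 = -15724$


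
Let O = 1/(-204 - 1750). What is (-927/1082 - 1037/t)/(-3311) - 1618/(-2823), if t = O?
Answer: -6183499767671/10113403146 ≈ -611.42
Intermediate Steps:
O = -1/1954 (O = 1/(-1954) = -1/1954 ≈ -0.00051177)
t = -1/1954 ≈ -0.00051177
(-927/1082 - 1037/t)/(-3311) - 1618/(-2823) = (-927/1082 - 1037/(-1/1954))/(-3311) - 1618/(-2823) = (-927*1/1082 - 1037*(-1954))*(-1/3311) - 1618*(-1/2823) = (-927/1082 + 2026298)*(-1/3311) + 1618/2823 = (2192453509/1082)*(-1/3311) + 1618/2823 = -2192453509/3582502 + 1618/2823 = -6183499767671/10113403146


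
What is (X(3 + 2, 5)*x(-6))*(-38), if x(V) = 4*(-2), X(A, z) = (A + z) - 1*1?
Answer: 2736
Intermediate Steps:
X(A, z) = -1 + A + z (X(A, z) = (A + z) - 1 = -1 + A + z)
x(V) = -8
(X(3 + 2, 5)*x(-6))*(-38) = ((-1 + (3 + 2) + 5)*(-8))*(-38) = ((-1 + 5 + 5)*(-8))*(-38) = (9*(-8))*(-38) = -72*(-38) = 2736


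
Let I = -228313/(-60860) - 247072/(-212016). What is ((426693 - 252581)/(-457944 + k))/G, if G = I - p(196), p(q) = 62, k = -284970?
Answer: 3343181968960/814288359446529 ≈ 0.0041056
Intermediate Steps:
I = 566453669/115207980 (I = -228313*(-1/60860) - 247072*(-1/212016) = 228313/60860 + 2206/1893 = 566453669/115207980 ≈ 4.9168)
G = -6576441091/115207980 (G = 566453669/115207980 - 1*62 = 566453669/115207980 - 62 = -6576441091/115207980 ≈ -57.083)
((426693 - 252581)/(-457944 + k))/G = ((426693 - 252581)/(-457944 - 284970))/(-6576441091/115207980) = (174112/(-742914))*(-115207980/6576441091) = (174112*(-1/742914))*(-115207980/6576441091) = -87056/371457*(-115207980/6576441091) = 3343181968960/814288359446529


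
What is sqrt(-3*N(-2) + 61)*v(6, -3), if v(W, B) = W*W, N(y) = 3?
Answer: 72*sqrt(13) ≈ 259.60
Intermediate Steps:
v(W, B) = W**2
sqrt(-3*N(-2) + 61)*v(6, -3) = sqrt(-3*3 + 61)*6**2 = sqrt(-9 + 61)*36 = sqrt(52)*36 = (2*sqrt(13))*36 = 72*sqrt(13)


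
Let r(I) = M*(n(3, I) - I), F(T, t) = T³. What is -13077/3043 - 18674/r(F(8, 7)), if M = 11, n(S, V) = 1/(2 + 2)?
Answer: -67154881/68519231 ≈ -0.98009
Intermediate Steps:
n(S, V) = ¼ (n(S, V) = 1/4 = ¼)
r(I) = 11/4 - 11*I (r(I) = 11*(¼ - I) = 11/4 - 11*I)
-13077/3043 - 18674/r(F(8, 7)) = -13077/3043 - 18674/(11/4 - 11*8³) = -13077*1/3043 - 18674/(11/4 - 11*512) = -13077/3043 - 18674/(11/4 - 5632) = -13077/3043 - 18674/(-22517/4) = -13077/3043 - 18674*(-4/22517) = -13077/3043 + 74696/22517 = -67154881/68519231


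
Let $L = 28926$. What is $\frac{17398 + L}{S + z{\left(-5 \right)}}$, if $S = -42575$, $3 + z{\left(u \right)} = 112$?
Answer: $- \frac{23162}{21233} \approx -1.0908$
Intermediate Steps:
$z{\left(u \right)} = 109$ ($z{\left(u \right)} = -3 + 112 = 109$)
$\frac{17398 + L}{S + z{\left(-5 \right)}} = \frac{17398 + 28926}{-42575 + 109} = \frac{46324}{-42466} = 46324 \left(- \frac{1}{42466}\right) = - \frac{23162}{21233}$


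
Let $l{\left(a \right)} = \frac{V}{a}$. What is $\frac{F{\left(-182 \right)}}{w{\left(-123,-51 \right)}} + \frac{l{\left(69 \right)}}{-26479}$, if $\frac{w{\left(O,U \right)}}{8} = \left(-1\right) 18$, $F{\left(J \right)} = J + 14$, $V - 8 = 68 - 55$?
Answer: $\frac{4263077}{3654102} \approx 1.1667$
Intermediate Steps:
$V = 21$ ($V = 8 + \left(68 - 55\right) = 8 + 13 = 21$)
$F{\left(J \right)} = 14 + J$
$w{\left(O,U \right)} = -144$ ($w{\left(O,U \right)} = 8 \left(\left(-1\right) 18\right) = 8 \left(-18\right) = -144$)
$l{\left(a \right)} = \frac{21}{a}$
$\frac{F{\left(-182 \right)}}{w{\left(-123,-51 \right)}} + \frac{l{\left(69 \right)}}{-26479} = \frac{14 - 182}{-144} + \frac{21 \cdot \frac{1}{69}}{-26479} = \left(-168\right) \left(- \frac{1}{144}\right) + 21 \cdot \frac{1}{69} \left(- \frac{1}{26479}\right) = \frac{7}{6} + \frac{7}{23} \left(- \frac{1}{26479}\right) = \frac{7}{6} - \frac{7}{609017} = \frac{4263077}{3654102}$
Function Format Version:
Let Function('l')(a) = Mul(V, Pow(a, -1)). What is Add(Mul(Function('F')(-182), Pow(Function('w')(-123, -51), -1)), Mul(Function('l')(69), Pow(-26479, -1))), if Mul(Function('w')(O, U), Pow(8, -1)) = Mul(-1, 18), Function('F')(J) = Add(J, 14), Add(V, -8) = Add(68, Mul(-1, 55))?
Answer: Rational(4263077, 3654102) ≈ 1.1667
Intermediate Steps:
V = 21 (V = Add(8, Add(68, Mul(-1, 55))) = Add(8, Add(68, -55)) = Add(8, 13) = 21)
Function('F')(J) = Add(14, J)
Function('w')(O, U) = -144 (Function('w')(O, U) = Mul(8, Mul(-1, 18)) = Mul(8, -18) = -144)
Function('l')(a) = Mul(21, Pow(a, -1))
Add(Mul(Function('F')(-182), Pow(Function('w')(-123, -51), -1)), Mul(Function('l')(69), Pow(-26479, -1))) = Add(Mul(Add(14, -182), Pow(-144, -1)), Mul(Mul(21, Pow(69, -1)), Pow(-26479, -1))) = Add(Mul(-168, Rational(-1, 144)), Mul(Mul(21, Rational(1, 69)), Rational(-1, 26479))) = Add(Rational(7, 6), Mul(Rational(7, 23), Rational(-1, 26479))) = Add(Rational(7, 6), Rational(-7, 609017)) = Rational(4263077, 3654102)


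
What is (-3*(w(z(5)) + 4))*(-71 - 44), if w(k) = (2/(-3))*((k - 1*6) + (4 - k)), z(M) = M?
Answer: 1840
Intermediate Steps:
w(k) = 4/3 (w(k) = (2*(-⅓))*((k - 6) + (4 - k)) = -2*((-6 + k) + (4 - k))/3 = -⅔*(-2) = 4/3)
(-3*(w(z(5)) + 4))*(-71 - 44) = (-3*(4/3 + 4))*(-71 - 44) = -3*16/3*(-115) = -16*(-115) = 1840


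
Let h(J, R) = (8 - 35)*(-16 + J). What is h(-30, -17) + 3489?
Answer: 4731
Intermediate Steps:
h(J, R) = 432 - 27*J (h(J, R) = -27*(-16 + J) = 432 - 27*J)
h(-30, -17) + 3489 = (432 - 27*(-30)) + 3489 = (432 + 810) + 3489 = 1242 + 3489 = 4731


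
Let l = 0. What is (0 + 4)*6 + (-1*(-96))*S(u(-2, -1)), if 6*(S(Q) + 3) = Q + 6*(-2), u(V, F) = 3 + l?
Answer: -408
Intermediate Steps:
u(V, F) = 3 (u(V, F) = 3 + 0 = 3)
S(Q) = -5 + Q/6 (S(Q) = -3 + (Q + 6*(-2))/6 = -3 + (Q - 12)/6 = -3 + (-12 + Q)/6 = -3 + (-2 + Q/6) = -5 + Q/6)
(0 + 4)*6 + (-1*(-96))*S(u(-2, -1)) = (0 + 4)*6 + (-1*(-96))*(-5 + (1/6)*3) = 4*6 + 96*(-5 + 1/2) = 24 + 96*(-9/2) = 24 - 432 = -408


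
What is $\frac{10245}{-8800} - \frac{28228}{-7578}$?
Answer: $\frac{17076979}{6668640} \approx 2.5608$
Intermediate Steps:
$\frac{10245}{-8800} - \frac{28228}{-7578} = 10245 \left(- \frac{1}{8800}\right) - - \frac{14114}{3789} = - \frac{2049}{1760} + \frac{14114}{3789} = \frac{17076979}{6668640}$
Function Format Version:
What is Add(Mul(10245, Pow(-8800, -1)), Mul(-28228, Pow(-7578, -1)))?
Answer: Rational(17076979, 6668640) ≈ 2.5608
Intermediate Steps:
Add(Mul(10245, Pow(-8800, -1)), Mul(-28228, Pow(-7578, -1))) = Add(Mul(10245, Rational(-1, 8800)), Mul(-28228, Rational(-1, 7578))) = Add(Rational(-2049, 1760), Rational(14114, 3789)) = Rational(17076979, 6668640)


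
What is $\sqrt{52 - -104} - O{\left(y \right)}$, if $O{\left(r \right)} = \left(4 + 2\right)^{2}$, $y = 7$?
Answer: $-36 + 2 \sqrt{39} \approx -23.51$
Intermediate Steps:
$O{\left(r \right)} = 36$ ($O{\left(r \right)} = 6^{2} = 36$)
$\sqrt{52 - -104} - O{\left(y \right)} = \sqrt{52 - -104} - 36 = \sqrt{52 + \left(-4 + 108\right)} - 36 = \sqrt{52 + 104} - 36 = \sqrt{156} - 36 = 2 \sqrt{39} - 36 = -36 + 2 \sqrt{39}$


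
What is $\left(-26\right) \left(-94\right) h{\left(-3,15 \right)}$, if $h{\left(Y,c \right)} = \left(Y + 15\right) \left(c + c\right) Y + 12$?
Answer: $-2610192$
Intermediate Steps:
$h{\left(Y,c \right)} = 12 + 2 Y c \left(15 + Y\right)$ ($h{\left(Y,c \right)} = \left(15 + Y\right) 2 c Y + 12 = 2 c \left(15 + Y\right) Y + 12 = 2 Y c \left(15 + Y\right) + 12 = 12 + 2 Y c \left(15 + Y\right)$)
$\left(-26\right) \left(-94\right) h{\left(-3,15 \right)} = \left(-26\right) \left(-94\right) \left(12 + 2 \cdot 15 \left(-3\right)^{2} + 30 \left(-3\right) 15\right) = 2444 \left(12 + 2 \cdot 15 \cdot 9 - 1350\right) = 2444 \left(12 + 270 - 1350\right) = 2444 \left(-1068\right) = -2610192$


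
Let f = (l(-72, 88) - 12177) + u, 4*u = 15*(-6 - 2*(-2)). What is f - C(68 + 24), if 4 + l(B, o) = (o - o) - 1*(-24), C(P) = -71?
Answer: -24187/2 ≈ -12094.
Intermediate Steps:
l(B, o) = 20 (l(B, o) = -4 + ((o - o) - 1*(-24)) = -4 + (0 + 24) = -4 + 24 = 20)
u = -15/2 (u = (15*(-6 - 2*(-2)))/4 = (15*(-6 + 4))/4 = (15*(-2))/4 = (1/4)*(-30) = -15/2 ≈ -7.5000)
f = -24329/2 (f = (20 - 12177) - 15/2 = -12157 - 15/2 = -24329/2 ≈ -12165.)
f - C(68 + 24) = -24329/2 - 1*(-71) = -24329/2 + 71 = -24187/2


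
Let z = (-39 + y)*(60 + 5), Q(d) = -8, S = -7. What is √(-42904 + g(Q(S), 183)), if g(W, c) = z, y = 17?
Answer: 3*I*√4926 ≈ 210.56*I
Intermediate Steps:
z = -1430 (z = (-39 + 17)*(60 + 5) = -22*65 = -1430)
g(W, c) = -1430
√(-42904 + g(Q(S), 183)) = √(-42904 - 1430) = √(-44334) = 3*I*√4926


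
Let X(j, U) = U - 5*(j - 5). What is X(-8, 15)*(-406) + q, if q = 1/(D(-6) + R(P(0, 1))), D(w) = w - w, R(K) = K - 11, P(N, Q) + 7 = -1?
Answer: -617121/19 ≈ -32480.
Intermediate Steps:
P(N, Q) = -8 (P(N, Q) = -7 - 1 = -8)
R(K) = -11 + K
D(w) = 0
X(j, U) = 25 + U - 5*j (X(j, U) = U - 5*(-5 + j) = U + (25 - 5*j) = 25 + U - 5*j)
q = -1/19 (q = 1/(0 + (-11 - 8)) = 1/(0 - 19) = 1/(-19) = -1/19 ≈ -0.052632)
X(-8, 15)*(-406) + q = (25 + 15 - 5*(-8))*(-406) - 1/19 = (25 + 15 + 40)*(-406) - 1/19 = 80*(-406) - 1/19 = -32480 - 1/19 = -617121/19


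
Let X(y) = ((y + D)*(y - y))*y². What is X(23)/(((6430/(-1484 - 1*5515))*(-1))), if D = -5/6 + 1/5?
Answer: 0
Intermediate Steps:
D = -19/30 (D = -5*⅙ + 1*(⅕) = -⅚ + ⅕ = -19/30 ≈ -0.63333)
X(y) = 0 (X(y) = ((y - 19/30)*(y - y))*y² = ((-19/30 + y)*0)*y² = 0*y² = 0)
X(23)/(((6430/(-1484 - 1*5515))*(-1))) = 0/(((6430/(-1484 - 1*5515))*(-1))) = 0/(((6430/(-1484 - 5515))*(-1))) = 0/(((6430/(-6999))*(-1))) = 0/(((6430*(-1/6999))*(-1))) = 0/((-6430/6999*(-1))) = 0/(6430/6999) = 0*(6999/6430) = 0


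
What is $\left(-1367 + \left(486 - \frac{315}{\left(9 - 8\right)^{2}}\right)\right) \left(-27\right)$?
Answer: $32292$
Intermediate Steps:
$\left(-1367 + \left(486 - \frac{315}{\left(9 - 8\right)^{2}}\right)\right) \left(-27\right) = \left(-1367 + \left(486 - \frac{315}{1^{2}}\right)\right) \left(-27\right) = \left(-1367 + \left(486 - \frac{315}{1}\right)\right) \left(-27\right) = \left(-1367 + \left(486 - 315 \cdot 1\right)\right) \left(-27\right) = \left(-1367 + \left(486 - 315\right)\right) \left(-27\right) = \left(-1367 + 171\right) \left(-27\right) = \left(-1196\right) \left(-27\right) = 32292$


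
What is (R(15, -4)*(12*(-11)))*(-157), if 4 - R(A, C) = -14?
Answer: 373032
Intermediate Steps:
R(A, C) = 18 (R(A, C) = 4 - 1*(-14) = 4 + 14 = 18)
(R(15, -4)*(12*(-11)))*(-157) = (18*(12*(-11)))*(-157) = (18*(-132))*(-157) = -2376*(-157) = 373032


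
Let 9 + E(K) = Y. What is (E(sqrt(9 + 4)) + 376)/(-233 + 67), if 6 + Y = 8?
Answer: -369/166 ≈ -2.2229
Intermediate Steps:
Y = 2 (Y = -6 + 8 = 2)
E(K) = -7 (E(K) = -9 + 2 = -7)
(E(sqrt(9 + 4)) + 376)/(-233 + 67) = (-7 + 376)/(-233 + 67) = 369/(-166) = 369*(-1/166) = -369/166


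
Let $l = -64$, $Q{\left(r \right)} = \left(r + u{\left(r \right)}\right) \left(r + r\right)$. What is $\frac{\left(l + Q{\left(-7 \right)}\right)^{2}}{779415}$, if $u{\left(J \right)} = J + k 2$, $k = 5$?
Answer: $\frac{64}{779415} \approx 8.2113 \cdot 10^{-5}$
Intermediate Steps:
$u{\left(J \right)} = 10 + J$ ($u{\left(J \right)} = J + 5 \cdot 2 = J + 10 = 10 + J$)
$Q{\left(r \right)} = 2 r \left(10 + 2 r\right)$ ($Q{\left(r \right)} = \left(r + \left(10 + r\right)\right) \left(r + r\right) = \left(10 + 2 r\right) 2 r = 2 r \left(10 + 2 r\right)$)
$\frac{\left(l + Q{\left(-7 \right)}\right)^{2}}{779415} = \frac{\left(-64 + 4 \left(-7\right) \left(5 - 7\right)\right)^{2}}{779415} = \left(-64 + 4 \left(-7\right) \left(-2\right)\right)^{2} \cdot \frac{1}{779415} = \left(-64 + 56\right)^{2} \cdot \frac{1}{779415} = \left(-8\right)^{2} \cdot \frac{1}{779415} = 64 \cdot \frac{1}{779415} = \frac{64}{779415}$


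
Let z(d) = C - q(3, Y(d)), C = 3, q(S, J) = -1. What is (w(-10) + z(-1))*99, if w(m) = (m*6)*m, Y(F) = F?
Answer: 59796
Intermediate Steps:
w(m) = 6*m² (w(m) = (6*m)*m = 6*m²)
z(d) = 4 (z(d) = 3 - 1*(-1) = 3 + 1 = 4)
(w(-10) + z(-1))*99 = (6*(-10)² + 4)*99 = (6*100 + 4)*99 = (600 + 4)*99 = 604*99 = 59796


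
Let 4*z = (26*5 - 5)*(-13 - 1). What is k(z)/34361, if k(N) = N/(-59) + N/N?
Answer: 993/4054598 ≈ 0.00024491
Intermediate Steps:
z = -875/2 (z = ((26*5 - 5)*(-13 - 1))/4 = ((130 - 5)*(-14))/4 = (125*(-14))/4 = (¼)*(-1750) = -875/2 ≈ -437.50)
k(N) = 1 - N/59 (k(N) = N*(-1/59) + 1 = -N/59 + 1 = 1 - N/59)
k(z)/34361 = (1 - 1/59*(-875/2))/34361 = (1 + 875/118)*(1/34361) = (993/118)*(1/34361) = 993/4054598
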